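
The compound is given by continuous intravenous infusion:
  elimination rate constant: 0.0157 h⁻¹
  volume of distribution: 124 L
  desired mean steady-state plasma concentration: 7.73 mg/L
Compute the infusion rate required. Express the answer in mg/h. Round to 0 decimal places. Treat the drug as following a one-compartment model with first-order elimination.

CL = k × Vd = 0.01570 × 124 = 1.947 L/h
At steady state, infusion rate R₀ = Css × CL = 7.73 × 1.947 = 15.05 mg/h

15 mg/h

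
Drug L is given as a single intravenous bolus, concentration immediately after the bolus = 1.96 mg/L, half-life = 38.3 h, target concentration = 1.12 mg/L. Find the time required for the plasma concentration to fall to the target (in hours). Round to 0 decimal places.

k = ln2 / t½ = 0.693147 / 38.3 = 0.01810 h⁻¹
t = ln(C₀ / C) / k = ln(1.960 / 1.12) / 0.01810
  = ln(1.750) / 0.01810 = 0.5596 / 0.01810 = 30.92 h

31 h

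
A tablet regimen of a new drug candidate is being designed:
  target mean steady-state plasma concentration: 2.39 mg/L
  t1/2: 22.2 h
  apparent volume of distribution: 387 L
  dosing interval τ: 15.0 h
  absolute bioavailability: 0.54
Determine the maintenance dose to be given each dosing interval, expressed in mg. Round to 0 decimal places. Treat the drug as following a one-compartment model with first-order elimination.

802 mg

k = ln2 / t½ = 0.693147 / 22.2 = 0.03122 h⁻¹
CL = k × Vd = 0.03122 × 387 = 12.08 L/h
At steady state, F × (Dose/τ) = Css × CL.
Dose = Css × CL × τ / F = 2.39 × 12.08 × 15.0 / 0.54 = 802.0 mg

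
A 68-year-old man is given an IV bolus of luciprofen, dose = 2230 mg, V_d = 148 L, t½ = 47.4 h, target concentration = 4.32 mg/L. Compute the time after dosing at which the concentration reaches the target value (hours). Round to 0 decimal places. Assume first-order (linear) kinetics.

C₀ = Dose / Vd = 2230 / 148 = 15.07 mg/L
k = ln2 / t½ = 0.693147 / 47.4 = 0.01462 h⁻¹
t = ln(C₀ / C) / k = ln(15.07 / 4.32) / 0.01462
  = ln(3.488) / 0.01462 = 1.249 / 0.01462 = 85.43 h

85 h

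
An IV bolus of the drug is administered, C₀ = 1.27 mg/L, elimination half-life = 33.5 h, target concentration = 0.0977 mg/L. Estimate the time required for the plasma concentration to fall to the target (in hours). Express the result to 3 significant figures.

124 h

k = ln2 / t½ = 0.693147 / 33.5 = 0.02069 h⁻¹
t = ln(C₀ / C) / k = ln(1.270 / 0.0977) / 0.02069
  = ln(13.00) / 0.02069 = 2.565 / 0.02069 = 124.0 h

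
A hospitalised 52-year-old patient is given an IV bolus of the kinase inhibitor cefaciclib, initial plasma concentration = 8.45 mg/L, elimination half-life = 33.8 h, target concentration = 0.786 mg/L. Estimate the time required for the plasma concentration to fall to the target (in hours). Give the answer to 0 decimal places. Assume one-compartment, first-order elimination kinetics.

116 h

k = ln2 / t½ = 0.693147 / 33.8 = 0.02051 h⁻¹
t = ln(C₀ / C) / k = ln(8.450 / 0.786) / 0.02051
  = ln(10.75) / 0.02051 = 2.375 / 0.02051 = 115.8 h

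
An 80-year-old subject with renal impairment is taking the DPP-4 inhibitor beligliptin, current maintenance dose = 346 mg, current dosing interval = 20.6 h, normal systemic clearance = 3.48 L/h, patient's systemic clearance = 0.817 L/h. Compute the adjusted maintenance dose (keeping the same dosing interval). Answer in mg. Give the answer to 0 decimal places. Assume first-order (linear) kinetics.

To keep the same average steady-state level, dosing rate must scale with clearance.
CL ratio = 0.817 / 3.48 = 0.2348
New dose (same interval) = 346 × 0.2348 = 81.24 mg

81 mg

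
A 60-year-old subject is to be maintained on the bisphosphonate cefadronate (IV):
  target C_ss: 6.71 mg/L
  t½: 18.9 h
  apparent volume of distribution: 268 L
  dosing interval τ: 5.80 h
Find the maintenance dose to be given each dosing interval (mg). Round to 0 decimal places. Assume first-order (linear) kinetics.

k = ln2 / t½ = 0.693147 / 18.9 = 0.03667 h⁻¹
CL = k × Vd = 0.03667 × 268 = 9.828 L/h
At steady state, Dose/τ = Css × CL.
Dose = Css × CL × τ = 6.71 × 9.828 × 5.80 = 382.5 mg

383 mg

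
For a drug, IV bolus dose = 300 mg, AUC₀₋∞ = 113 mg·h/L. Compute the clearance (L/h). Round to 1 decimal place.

2.7 L/h

CL = Dose / AUC = 300 / 113 = 2.655 L/h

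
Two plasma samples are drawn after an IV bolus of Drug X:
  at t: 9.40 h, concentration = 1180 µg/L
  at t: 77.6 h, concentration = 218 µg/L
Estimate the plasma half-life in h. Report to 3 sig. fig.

28.0 h

k = ln(C₁/C₂) / (t₂ − t₁) = ln(1180/218) / (77.6 − 9.40)
  = 1.689 / 68.20 = 0.02477 h⁻¹
t½ = ln2 / k = 0.693147 / 0.02477 = 27.98 h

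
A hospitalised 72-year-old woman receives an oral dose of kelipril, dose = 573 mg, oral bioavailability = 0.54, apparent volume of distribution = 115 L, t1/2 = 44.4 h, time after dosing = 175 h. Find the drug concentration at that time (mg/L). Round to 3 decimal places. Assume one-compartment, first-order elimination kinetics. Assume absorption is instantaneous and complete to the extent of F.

Amount reaching circulation = F × Dose = 0.54 × 573.0 = 309.4 mg
C₀ = F·Dose / Vd = 309.4 / 115 = 2.690 mg/L
k = ln2 / t½ = 0.693147 / 44.4 = 0.01561 h⁻¹
C = C₀ · e^(−k·t) = 2.690 × e^(−0.01561 × 175)
  = 2.690 × 0.06511 = 0.1751 mg/L

0.175 mg/L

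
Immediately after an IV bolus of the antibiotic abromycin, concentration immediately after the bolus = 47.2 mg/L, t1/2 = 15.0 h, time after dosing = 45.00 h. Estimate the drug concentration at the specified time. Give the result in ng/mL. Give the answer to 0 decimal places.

k = ln2 / t½ = 0.693147 / 15.0 = 0.04621 h⁻¹
t / t½ = 45.00 / 15.0 = 3 half-lives
C = C₀ × (1/2)^3 = 47.20 × 0.1250 = 5.900 mg/L
Convert: 5.900 mg/L × 1000 = 5900 ng/mL

5900 ng/mL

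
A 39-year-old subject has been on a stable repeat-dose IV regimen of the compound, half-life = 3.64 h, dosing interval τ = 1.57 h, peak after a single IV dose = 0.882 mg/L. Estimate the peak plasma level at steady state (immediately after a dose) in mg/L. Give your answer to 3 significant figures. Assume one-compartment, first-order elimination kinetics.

k = ln2 / t½ = 0.693147 / 3.64 = 0.1904 h⁻¹
e^(−kτ) = e^(−0.1904 × 1.57) = 0.7416
Accumulation ratio R = 1 / (1 − e^(−kτ)) = 1 / (1 − 0.7416) = 3.870
Steady-state peak = C₀ × R = 0.882 × 3.870 = 3.413 mg/L

3.41 mg/L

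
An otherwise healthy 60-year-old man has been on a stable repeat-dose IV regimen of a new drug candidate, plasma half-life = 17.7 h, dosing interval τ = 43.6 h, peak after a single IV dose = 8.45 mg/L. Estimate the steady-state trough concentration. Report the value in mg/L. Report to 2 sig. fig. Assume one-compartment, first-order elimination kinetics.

k = ln2 / t½ = 0.693147 / 17.7 = 0.03916 h⁻¹
e^(−kτ) = e^(−0.03916 × 43.6) = 0.1813
Accumulation ratio R = 1 / (1 − e^(−kτ)) = 1 / (1 − 0.1813) = 1.221
Steady-state trough = C₀ × R × e^(−kτ) = 8.45 × 1.221 × 0.1813 = 1.871 mg/L

1.9 mg/L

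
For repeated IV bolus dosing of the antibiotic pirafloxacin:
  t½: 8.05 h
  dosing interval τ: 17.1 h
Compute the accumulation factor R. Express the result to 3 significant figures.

k = ln2 / t½ = 0.693147 / 8.05 = 0.08611 h⁻¹
e^(−kτ) = e^(−0.08611 × 17.1) = 0.2294
Accumulation ratio R = 1 / (1 − e^(−kτ)) = 1 / (1 − 0.2294) = 1.298

1.30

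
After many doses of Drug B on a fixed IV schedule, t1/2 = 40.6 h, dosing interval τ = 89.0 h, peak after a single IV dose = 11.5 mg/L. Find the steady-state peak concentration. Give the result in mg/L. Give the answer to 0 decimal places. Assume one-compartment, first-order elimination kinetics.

15 mg/L

k = ln2 / t½ = 0.693147 / 40.6 = 0.01707 h⁻¹
e^(−kτ) = e^(−0.01707 × 89.0) = 0.2189
Accumulation ratio R = 1 / (1 − e^(−kτ)) = 1 / (1 − 0.2189) = 1.280
Steady-state peak = C₀ × R = 11.5 × 1.280 = 14.72 mg/L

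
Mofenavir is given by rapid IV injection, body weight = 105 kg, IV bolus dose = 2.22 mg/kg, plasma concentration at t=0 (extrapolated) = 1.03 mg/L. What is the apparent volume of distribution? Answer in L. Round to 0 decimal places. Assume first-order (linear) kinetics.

Dose = 2.22 × 105 = 233.1 mg
Vd = Dose / C₀ = 233.1 / 1.03 = 226.3 L

226 L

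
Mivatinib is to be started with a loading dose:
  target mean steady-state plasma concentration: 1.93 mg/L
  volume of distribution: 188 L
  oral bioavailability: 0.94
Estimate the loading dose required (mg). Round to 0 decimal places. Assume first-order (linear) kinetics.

386 mg

LD = Css × Vd / F = 1.93 × 188 / 0.94 = 386.0 mg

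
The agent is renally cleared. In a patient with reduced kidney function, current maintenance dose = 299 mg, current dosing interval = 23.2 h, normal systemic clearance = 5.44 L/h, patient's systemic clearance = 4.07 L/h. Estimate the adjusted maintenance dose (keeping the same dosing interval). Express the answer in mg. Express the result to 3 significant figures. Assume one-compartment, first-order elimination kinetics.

To keep the same average steady-state level, dosing rate must scale with clearance.
CL ratio = 4.07 / 5.44 = 0.7482
New dose (same interval) = 299 × 0.7482 = 223.7 mg

224 mg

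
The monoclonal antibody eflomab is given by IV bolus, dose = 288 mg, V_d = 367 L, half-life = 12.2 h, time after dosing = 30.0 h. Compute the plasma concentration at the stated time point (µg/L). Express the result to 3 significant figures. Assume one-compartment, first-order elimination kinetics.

143 µg/L

C₀ = Dose / Vd = 288.0 / 367 = 0.7847 mg/L
k = ln2 / t½ = 0.693147 / 12.2 = 0.05682 h⁻¹
C = C₀ · e^(−k·t) = 0.7847 × e^(−0.05682 × 30.0)
  = 0.7847 × 0.1818 = 0.1427 mg/L
Convert: 0.1427 mg/L × 1000 = 142.7 µg/L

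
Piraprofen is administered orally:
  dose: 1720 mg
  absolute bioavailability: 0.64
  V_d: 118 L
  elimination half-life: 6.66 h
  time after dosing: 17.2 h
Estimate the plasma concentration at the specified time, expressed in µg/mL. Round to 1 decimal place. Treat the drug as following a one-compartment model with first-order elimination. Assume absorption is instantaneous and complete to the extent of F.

1.6 µg/mL

Amount reaching circulation = F × Dose = 0.64 × 1720 = 1101 mg
C₀ = F·Dose / Vd = 1101 / 118 = 9.331 mg/L
k = ln2 / t½ = 0.693147 / 6.66 = 0.1041 h⁻¹
C = C₀ · e^(−k·t) = 9.331 × e^(−0.1041 × 17.2)
  = 9.331 × 0.1669 = 1.557 mg/L
(1.557 mg/L = 1.557 µg/mL)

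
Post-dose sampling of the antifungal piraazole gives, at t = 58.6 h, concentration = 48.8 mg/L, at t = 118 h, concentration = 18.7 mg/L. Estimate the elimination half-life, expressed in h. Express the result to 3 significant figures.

42.9 h

k = ln(C₁/C₂) / (t₂ − t₁) = ln(48.8/18.7) / (118 − 58.6)
  = 0.9592 / 59.40 = 0.01615 h⁻¹
t½ = ln2 / k = 0.693147 / 0.01615 = 42.92 h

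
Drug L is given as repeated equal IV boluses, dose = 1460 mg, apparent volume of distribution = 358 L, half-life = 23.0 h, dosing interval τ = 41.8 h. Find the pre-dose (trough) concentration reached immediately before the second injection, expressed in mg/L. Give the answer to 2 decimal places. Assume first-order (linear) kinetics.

C₀ per dose = Dose / Vd = 1460 / 358 = 4.078 mg/L
k = ln2 / t½ = 0.693147 / 23.0 = 0.03014 h⁻¹
Fraction remaining after one interval: r = e^(−kτ) = e^(−0.03014 × 41.8) = 0.2837
Before dose 2, 1 dose has been given (aged 1τ).
C_trough = C₀ × r = 4.078 × 0.2837 = 1.157 mg/L

1.16 mg/L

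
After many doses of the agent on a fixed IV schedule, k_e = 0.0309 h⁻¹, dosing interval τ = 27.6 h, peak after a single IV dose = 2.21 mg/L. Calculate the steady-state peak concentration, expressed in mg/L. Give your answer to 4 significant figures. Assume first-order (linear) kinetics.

e^(−kτ) = e^(−0.03090 × 27.6) = 0.4262
Accumulation ratio R = 1 / (1 − e^(−kτ)) = 1 / (1 − 0.4262) = 1.743
Steady-state peak = C₀ × R = 2.21 × 1.743 = 3.852 mg/L

3.852 mg/L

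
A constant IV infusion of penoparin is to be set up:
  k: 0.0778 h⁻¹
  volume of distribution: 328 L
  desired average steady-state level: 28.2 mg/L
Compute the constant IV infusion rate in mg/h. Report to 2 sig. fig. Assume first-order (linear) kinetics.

720 mg/h

CL = k × Vd = 0.07780 × 328 = 25.52 L/h
At steady state, infusion rate R₀ = Css × CL = 28.2 × 25.52 = 719.7 mg/h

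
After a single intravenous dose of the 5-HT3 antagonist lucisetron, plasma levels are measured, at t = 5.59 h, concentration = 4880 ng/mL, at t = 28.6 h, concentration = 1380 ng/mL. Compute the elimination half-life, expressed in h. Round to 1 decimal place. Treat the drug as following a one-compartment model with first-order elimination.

k = ln(C₁/C₂) / (t₂ − t₁) = ln(4880/1380) / (28.6 − 5.59)
  = 1.263 / 23.01 = 0.05489 h⁻¹
t½ = ln2 / k = 0.693147 / 0.05489 = 12.63 h

12.6 h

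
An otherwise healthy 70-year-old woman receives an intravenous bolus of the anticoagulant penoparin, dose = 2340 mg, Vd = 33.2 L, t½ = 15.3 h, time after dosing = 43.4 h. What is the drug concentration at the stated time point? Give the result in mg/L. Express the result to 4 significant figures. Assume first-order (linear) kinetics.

C₀ = Dose / Vd = 2340 / 33.2 = 70.48 mg/L
k = ln2 / t½ = 0.693147 / 15.3 = 0.04530 h⁻¹
C = C₀ · e^(−k·t) = 70.48 × e^(−0.04530 × 43.4)
  = 70.48 × 0.1400 = 9.867 mg/L

9.867 mg/L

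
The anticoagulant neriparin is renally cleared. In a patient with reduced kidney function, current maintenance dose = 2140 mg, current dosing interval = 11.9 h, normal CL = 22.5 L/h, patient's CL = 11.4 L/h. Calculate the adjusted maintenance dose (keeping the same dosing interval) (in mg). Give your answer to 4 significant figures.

To keep the same average steady-state level, dosing rate must scale with clearance.
CL ratio = 11.4 / 22.5 = 0.5067
New dose (same interval) = 2140 × 0.5067 = 1084 mg

1084 mg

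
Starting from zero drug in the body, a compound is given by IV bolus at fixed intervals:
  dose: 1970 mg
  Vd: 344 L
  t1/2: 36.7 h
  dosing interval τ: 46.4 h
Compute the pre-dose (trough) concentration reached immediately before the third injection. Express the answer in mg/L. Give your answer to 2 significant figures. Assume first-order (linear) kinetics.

3.4 mg/L

C₀ per dose = Dose / Vd = 1970 / 344 = 5.727 mg/L
k = ln2 / t½ = 0.693147 / 36.7 = 0.01889 h⁻¹
Fraction remaining after one interval: r = e^(−kτ) = e^(−0.01889 × 46.4) = 0.4162
Before dose 3, 2 doses have been given (aged 1τ, 2τ).
C_trough = C₀ × (r + r²) = 5.727 × (0.4162 + 0.1732) = 3.375 mg/L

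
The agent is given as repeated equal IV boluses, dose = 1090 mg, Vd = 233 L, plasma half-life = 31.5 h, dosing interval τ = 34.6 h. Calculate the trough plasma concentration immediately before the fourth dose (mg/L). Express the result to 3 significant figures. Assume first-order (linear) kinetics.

C₀ per dose = Dose / Vd = 1090 / 233 = 4.678 mg/L
k = ln2 / t½ = 0.693147 / 31.5 = 0.02200 h⁻¹
Fraction remaining after one interval: r = e^(−kτ) = e^(−0.02200 × 34.6) = 0.4671
Before dose 4, 3 doses have been given (aged 1τ, 2τ, 3τ).
C_trough = C₀ × (r + r² + … + r^3) = C₀ × r(1−r^3)/(1−r)
        = 4.678 × 0.4671 × (1 − 0.1019) / (1 − 0.4671) = 3.683 mg/L

3.68 mg/L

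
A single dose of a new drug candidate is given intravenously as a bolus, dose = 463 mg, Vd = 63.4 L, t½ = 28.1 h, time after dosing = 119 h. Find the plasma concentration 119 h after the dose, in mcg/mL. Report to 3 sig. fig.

0.388 mcg/mL

C₀ = Dose / Vd = 463.0 / 63.4 = 7.303 mg/L
k = ln2 / t½ = 0.693147 / 28.1 = 0.02467 h⁻¹
C = C₀ · e^(−k·t) = 7.303 × e^(−0.02467 × 119)
  = 7.303 × 0.05309 = 0.3877 mg/L
(0.3877 mg/L = 0.3877 mcg/mL)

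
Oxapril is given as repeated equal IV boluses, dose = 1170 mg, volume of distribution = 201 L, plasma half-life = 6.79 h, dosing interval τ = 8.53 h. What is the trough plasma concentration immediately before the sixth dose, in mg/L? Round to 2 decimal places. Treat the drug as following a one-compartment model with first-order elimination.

4.14 mg/L

C₀ per dose = Dose / Vd = 1170 / 201 = 5.821 mg/L
k = ln2 / t½ = 0.693147 / 6.79 = 0.1021 h⁻¹
Fraction remaining after one interval: r = e^(−kτ) = e^(−0.1021 × 8.53) = 0.4186
Before dose 6, 5 doses have been given (aged 1τ, 2τ, 3τ, 4τ, 5τ).
C_trough = C₀ × (r + r² + … + r^5) = C₀ × r(1−r^5)/(1−r)
        = 5.821 × 0.4186 × (1 − 0.01285) / (1 − 0.4186) = 4.137 mg/L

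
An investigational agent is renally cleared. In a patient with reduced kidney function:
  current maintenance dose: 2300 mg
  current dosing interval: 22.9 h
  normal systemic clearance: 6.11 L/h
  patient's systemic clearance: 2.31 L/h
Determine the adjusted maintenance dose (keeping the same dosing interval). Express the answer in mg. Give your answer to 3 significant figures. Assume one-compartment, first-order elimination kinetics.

To keep the same average steady-state level, dosing rate must scale with clearance.
CL ratio = 2.31 / 6.11 = 0.3781
New dose (same interval) = 2300 × 0.3781 = 869.6 mg

870 mg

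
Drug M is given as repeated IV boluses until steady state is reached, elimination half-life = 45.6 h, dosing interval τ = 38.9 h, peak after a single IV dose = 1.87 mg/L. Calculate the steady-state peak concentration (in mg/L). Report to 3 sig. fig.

4.19 mg/L

k = ln2 / t½ = 0.693147 / 45.6 = 0.01520 h⁻¹
e^(−kτ) = e^(−0.01520 × 38.9) = 0.5536
Accumulation ratio R = 1 / (1 − e^(−kτ)) = 1 / (1 − 0.5536) = 2.240
Steady-state peak = C₀ × R = 1.87 × 2.240 = 4.189 mg/L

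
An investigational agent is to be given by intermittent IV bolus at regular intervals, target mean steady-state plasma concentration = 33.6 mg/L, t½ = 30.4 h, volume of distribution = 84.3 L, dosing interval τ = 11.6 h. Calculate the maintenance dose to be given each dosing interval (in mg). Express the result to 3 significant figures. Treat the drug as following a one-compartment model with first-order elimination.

k = ln2 / t½ = 0.693147 / 30.4 = 0.02280 h⁻¹
CL = k × Vd = 0.02280 × 84.3 = 1.922 L/h
At steady state, Dose/τ = Css × CL.
Dose = Css × CL × τ = 33.6 × 1.922 × 11.6 = 749.1 mg

749 mg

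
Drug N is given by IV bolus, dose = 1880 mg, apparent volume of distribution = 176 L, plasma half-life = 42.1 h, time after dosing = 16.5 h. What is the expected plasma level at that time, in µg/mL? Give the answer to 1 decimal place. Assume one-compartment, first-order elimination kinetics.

8.1 µg/mL

C₀ = Dose / Vd = 1880 / 176 = 10.68 mg/L
k = ln2 / t½ = 0.693147 / 42.1 = 0.01646 h⁻¹
C = C₀ · e^(−k·t) = 10.68 × e^(−0.01646 × 16.5)
  = 10.68 × 0.7622 = 8.140 mg/L
(8.140 mg/L = 8.140 µg/mL)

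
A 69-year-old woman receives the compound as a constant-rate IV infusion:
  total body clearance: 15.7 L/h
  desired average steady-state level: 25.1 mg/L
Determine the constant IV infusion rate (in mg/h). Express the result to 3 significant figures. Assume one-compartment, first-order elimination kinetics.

394 mg/h

At steady state, infusion rate R₀ = Css × CL = 25.1 × 15.70 = 394.1 mg/h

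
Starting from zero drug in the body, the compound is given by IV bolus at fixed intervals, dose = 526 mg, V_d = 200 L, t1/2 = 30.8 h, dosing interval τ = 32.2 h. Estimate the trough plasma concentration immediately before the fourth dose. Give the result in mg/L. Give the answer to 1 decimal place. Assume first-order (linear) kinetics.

2.2 mg/L

C₀ per dose = Dose / Vd = 526 / 200 = 2.630 mg/L
k = ln2 / t½ = 0.693147 / 30.8 = 0.02250 h⁻¹
Fraction remaining after one interval: r = e^(−kτ) = e^(−0.02250 × 32.2) = 0.4846
Before dose 4, 3 doses have been given (aged 1τ, 2τ, 3τ).
C_trough = C₀ × (r + r² + … + r^3) = C₀ × r(1−r^3)/(1−r)
        = 2.630 × 0.4846 × (1 − 0.1138) / (1 − 0.4846) = 2.191 mg/L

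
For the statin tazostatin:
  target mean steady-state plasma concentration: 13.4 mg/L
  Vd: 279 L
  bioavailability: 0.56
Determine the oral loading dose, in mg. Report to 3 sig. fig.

LD = Css × Vd / F = 13.4 × 279 / 0.56 = 6676 mg

6680 mg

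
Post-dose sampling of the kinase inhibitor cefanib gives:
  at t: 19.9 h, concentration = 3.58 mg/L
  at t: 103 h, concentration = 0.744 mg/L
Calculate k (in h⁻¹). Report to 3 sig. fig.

0.0189 h⁻¹

k = ln(C₁/C₂) / (t₂ − t₁) = ln(3.58/0.744) / (103 − 19.9)
  = 1.571 / 83.10 = 0.01890 h⁻¹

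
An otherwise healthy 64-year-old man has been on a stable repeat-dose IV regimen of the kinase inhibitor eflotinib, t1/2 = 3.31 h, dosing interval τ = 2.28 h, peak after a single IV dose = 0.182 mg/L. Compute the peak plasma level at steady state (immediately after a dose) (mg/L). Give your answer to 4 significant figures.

k = ln2 / t½ = 0.693147 / 3.31 = 0.2094 h⁻¹
e^(−kτ) = e^(−0.2094 × 2.28) = 0.6204
Accumulation ratio R = 1 / (1 − e^(−kτ)) = 1 / (1 − 0.6204) = 2.634
Steady-state peak = C₀ × R = 0.182 × 2.634 = 0.4794 mg/L

0.4794 mg/L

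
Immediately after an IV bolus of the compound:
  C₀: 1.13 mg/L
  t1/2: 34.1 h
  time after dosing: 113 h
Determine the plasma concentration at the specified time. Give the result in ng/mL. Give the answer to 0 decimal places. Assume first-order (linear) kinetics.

k = ln2 / t½ = 0.693147 / 34.1 = 0.02033 h⁻¹
C = C₀ · e^(−k·t) = 1.130 × e^(−0.02033 × 113)
  = 1.130 × 0.1005 = 0.1136 mg/L
Convert: 0.1136 mg/L × 1000 = 113.6 ng/mL

114 ng/mL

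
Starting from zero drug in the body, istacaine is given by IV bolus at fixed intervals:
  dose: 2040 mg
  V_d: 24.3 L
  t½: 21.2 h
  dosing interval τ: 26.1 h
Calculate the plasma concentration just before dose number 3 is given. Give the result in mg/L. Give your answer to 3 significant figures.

51.0 mg/L

C₀ per dose = Dose / Vd = 2040 / 24.3 = 83.95 mg/L
k = ln2 / t½ = 0.693147 / 21.2 = 0.03270 h⁻¹
Fraction remaining after one interval: r = e^(−kτ) = e^(−0.03270 × 26.1) = 0.4259
Before dose 3, 2 doses have been given (aged 1τ, 2τ).
C_trough = C₀ × (r + r²) = 83.95 × (0.4259 + 0.1814) = 50.98 mg/L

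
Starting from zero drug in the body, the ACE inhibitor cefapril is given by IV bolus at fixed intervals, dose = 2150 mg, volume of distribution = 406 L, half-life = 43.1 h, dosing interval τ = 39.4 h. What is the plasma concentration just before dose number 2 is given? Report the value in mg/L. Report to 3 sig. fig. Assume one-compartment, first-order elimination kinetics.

2.81 mg/L

C₀ per dose = Dose / Vd = 2150 / 406 = 5.296 mg/L
k = ln2 / t½ = 0.693147 / 43.1 = 0.01608 h⁻¹
Fraction remaining after one interval: r = e^(−kτ) = e^(−0.01608 × 39.4) = 0.5307
Before dose 2, 1 dose has been given (aged 1τ).
C_trough = C₀ × r = 5.296 × 0.5307 = 2.811 mg/L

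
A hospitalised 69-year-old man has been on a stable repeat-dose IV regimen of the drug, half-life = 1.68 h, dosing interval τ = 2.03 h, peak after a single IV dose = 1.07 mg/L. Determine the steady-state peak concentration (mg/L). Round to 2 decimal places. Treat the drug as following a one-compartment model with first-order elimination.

k = ln2 / t½ = 0.693147 / 1.68 = 0.4126 h⁻¹
e^(−kτ) = e^(−0.4126 × 2.03) = 0.4328
Accumulation ratio R = 1 / (1 − e^(−kτ)) = 1 / (1 − 0.4328) = 1.763
Steady-state peak = C₀ × R = 1.07 × 1.763 = 1.886 mg/L

1.89 mg/L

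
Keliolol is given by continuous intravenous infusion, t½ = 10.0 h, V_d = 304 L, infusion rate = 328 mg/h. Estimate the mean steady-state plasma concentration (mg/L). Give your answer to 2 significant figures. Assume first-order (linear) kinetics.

16 mg/L

k = ln2 / t½ = 0.693147 / 10.0 = 0.06931 h⁻¹
CL = k × Vd = 0.06931 × 304 = 21.07 L/h
At steady state Css = R₀ / CL = 328 / 21.07 = 15.57 mg/L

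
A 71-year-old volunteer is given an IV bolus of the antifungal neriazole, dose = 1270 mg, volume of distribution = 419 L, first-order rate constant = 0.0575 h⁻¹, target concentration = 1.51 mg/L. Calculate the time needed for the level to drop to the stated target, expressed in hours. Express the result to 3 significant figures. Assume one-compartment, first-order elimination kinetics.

12.1 h

C₀ = Dose / Vd = 1270 / 419 = 3.031 mg/L
t = ln(C₀ / C) / k = ln(3.031 / 1.51) / 0.05750
  = ln(2.007) / 0.05750 = 0.6966 / 0.05750 = 12.11 h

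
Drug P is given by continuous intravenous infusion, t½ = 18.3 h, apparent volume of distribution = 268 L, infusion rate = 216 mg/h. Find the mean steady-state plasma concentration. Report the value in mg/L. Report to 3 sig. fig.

21.3 mg/L

k = ln2 / t½ = 0.693147 / 18.3 = 0.03788 h⁻¹
CL = k × Vd = 0.03788 × 268 = 10.15 L/h
At steady state Css = R₀ / CL = 216 / 10.15 = 21.28 mg/L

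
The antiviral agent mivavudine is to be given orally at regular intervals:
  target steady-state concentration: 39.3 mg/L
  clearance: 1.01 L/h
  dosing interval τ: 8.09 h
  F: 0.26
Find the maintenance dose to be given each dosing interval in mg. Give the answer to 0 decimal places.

1235 mg

At steady state, F × (Dose/τ) = Css × CL.
Dose = Css × CL × τ / F = 39.3 × 1.010 × 8.09 / 0.26 = 1235 mg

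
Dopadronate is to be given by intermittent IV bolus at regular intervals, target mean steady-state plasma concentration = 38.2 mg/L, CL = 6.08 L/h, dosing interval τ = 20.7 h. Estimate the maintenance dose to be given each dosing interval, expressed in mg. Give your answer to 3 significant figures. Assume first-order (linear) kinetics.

At steady state, Dose/τ = Css × CL.
Dose = Css × CL × τ = 38.2 × 6.080 × 20.7 = 4808 mg

4810 mg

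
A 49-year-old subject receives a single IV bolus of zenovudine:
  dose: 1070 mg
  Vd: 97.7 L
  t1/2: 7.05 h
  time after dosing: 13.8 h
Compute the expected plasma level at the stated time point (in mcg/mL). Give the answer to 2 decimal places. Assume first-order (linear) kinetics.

2.82 mcg/mL

C₀ = Dose / Vd = 1070 / 97.7 = 10.95 mg/L
k = ln2 / t½ = 0.693147 / 7.05 = 0.09832 h⁻¹
C = C₀ · e^(−k·t) = 10.95 × e^(−0.09832 × 13.8)
  = 10.95 × 0.2575 = 2.820 mg/L
(2.820 mg/L = 2.820 mcg/mL)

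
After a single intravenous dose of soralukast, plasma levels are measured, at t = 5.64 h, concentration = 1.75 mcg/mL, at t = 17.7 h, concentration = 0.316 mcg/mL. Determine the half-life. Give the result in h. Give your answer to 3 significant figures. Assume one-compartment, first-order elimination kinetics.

k = ln(C₁/C₂) / (t₂ − t₁) = ln(1.75/0.316) / (17.7 − 5.64)
  = 1.712 / 12.06 = 0.1420 h⁻¹
t½ = ln2 / k = 0.693147 / 0.1420 = 4.881 h

4.88 h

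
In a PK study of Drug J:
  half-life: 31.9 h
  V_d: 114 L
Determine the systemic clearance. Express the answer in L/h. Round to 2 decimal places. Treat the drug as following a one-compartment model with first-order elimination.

2.48 L/h

k = ln2 / t½ = 0.693147 / 31.9 = 0.02173 h⁻¹
CL = k × Vd = 0.02173 × 114 = 2.477 L/h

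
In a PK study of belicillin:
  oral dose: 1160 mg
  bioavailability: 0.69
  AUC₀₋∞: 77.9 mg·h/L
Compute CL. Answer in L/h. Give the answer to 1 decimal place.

CL = F·Dose / AUC = 0.69 × 1160 / 77.9 = 10.27 L/h

10.3 L/h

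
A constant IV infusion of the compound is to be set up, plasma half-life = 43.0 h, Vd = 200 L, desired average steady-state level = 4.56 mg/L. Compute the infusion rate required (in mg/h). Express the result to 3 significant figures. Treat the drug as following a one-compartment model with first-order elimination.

k = ln2 / t½ = 0.693147 / 43.0 = 0.01612 h⁻¹
CL = k × Vd = 0.01612 × 200 = 3.224 L/h
At steady state, infusion rate R₀ = Css × CL = 4.56 × 3.224 = 14.70 mg/h

14.7 mg/h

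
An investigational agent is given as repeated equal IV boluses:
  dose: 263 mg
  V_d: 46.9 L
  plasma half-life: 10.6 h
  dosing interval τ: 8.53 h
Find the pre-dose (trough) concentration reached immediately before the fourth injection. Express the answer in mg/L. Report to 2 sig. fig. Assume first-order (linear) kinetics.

C₀ per dose = Dose / Vd = 263 / 46.9 = 5.608 mg/L
k = ln2 / t½ = 0.693147 / 10.6 = 0.06539 h⁻¹
Fraction remaining after one interval: r = e^(−kτ) = e^(−0.06539 × 8.53) = 0.5725
Before dose 4, 3 doses have been given (aged 1τ, 2τ, 3τ).
C_trough = C₀ × (r + r² + … + r^3) = C₀ × r(1−r^3)/(1−r)
        = 5.608 × 0.5725 × (1 − 0.1876) / (1 − 0.5725) = 6.101 mg/L

6.1 mg/L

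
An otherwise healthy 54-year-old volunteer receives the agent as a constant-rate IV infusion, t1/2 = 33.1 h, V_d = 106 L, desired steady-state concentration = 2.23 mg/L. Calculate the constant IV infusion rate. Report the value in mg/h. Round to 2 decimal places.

4.95 mg/h

k = ln2 / t½ = 0.693147 / 33.1 = 0.02094 h⁻¹
CL = k × Vd = 0.02094 × 106 = 2.220 L/h
At steady state, infusion rate R₀ = Css × CL = 2.23 × 2.220 = 4.951 mg/h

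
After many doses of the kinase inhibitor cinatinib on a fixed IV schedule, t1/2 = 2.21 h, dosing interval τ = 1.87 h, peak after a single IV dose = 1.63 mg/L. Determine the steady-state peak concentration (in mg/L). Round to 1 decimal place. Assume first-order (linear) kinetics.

k = ln2 / t½ = 0.693147 / 2.21 = 0.3136 h⁻¹
e^(−kτ) = e^(−0.3136 × 1.87) = 0.5563
Accumulation ratio R = 1 / (1 − e^(−kτ)) = 1 / (1 − 0.5563) = 2.254
Steady-state peak = C₀ × R = 1.63 × 2.254 = 3.674 mg/L

3.7 mg/L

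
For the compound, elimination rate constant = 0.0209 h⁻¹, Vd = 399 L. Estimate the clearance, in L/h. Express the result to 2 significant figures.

8.3 L/h

CL = k × Vd = 0.0209 × 399 = 8.339 L/h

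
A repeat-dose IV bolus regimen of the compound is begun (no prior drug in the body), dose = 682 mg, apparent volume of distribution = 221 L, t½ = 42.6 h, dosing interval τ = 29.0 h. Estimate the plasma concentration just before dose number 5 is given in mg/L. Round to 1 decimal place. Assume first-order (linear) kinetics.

C₀ per dose = Dose / Vd = 682 / 221 = 3.086 mg/L
k = ln2 / t½ = 0.693147 / 42.6 = 0.01627 h⁻¹
Fraction remaining after one interval: r = e^(−kτ) = e^(−0.01627 × 29.0) = 0.6239
Before dose 5, 4 doses have been given (aged 1τ, 2τ, 3τ, 4τ).
C_trough = C₀ × (r + r² + … + r^4) = C₀ × r(1−r^4)/(1−r)
        = 3.086 × 0.6239 × (1 − 0.1515) / (1 − 0.6239) = 4.344 mg/L

4.3 mg/L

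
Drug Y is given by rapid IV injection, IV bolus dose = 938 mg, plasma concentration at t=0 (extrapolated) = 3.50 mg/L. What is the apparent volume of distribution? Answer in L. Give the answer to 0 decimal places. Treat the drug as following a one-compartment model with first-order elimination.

Vd = Dose / C₀ = 938.0 / 3.50 = 268.0 L

268 L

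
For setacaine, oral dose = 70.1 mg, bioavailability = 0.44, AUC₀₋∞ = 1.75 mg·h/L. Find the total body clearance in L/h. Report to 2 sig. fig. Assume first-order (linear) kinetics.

CL = F·Dose / AUC = 0.44 × 70.1 / 1.75 = 17.63 L/h

18 L/h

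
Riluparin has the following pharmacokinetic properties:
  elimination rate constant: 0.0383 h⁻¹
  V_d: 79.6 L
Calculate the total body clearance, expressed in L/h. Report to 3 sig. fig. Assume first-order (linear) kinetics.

3.05 L/h

CL = k × Vd = 0.0383 × 79.6 = 3.049 L/h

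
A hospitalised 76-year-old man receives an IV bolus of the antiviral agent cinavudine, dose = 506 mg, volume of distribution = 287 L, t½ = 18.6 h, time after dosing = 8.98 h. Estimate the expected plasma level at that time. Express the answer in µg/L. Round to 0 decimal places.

C₀ = Dose / Vd = 506.0 / 287 = 1.763 mg/L
k = ln2 / t½ = 0.693147 / 18.6 = 0.03727 h⁻¹
C = C₀ · e^(−k·t) = 1.763 × e^(−0.03727 × 8.98)
  = 1.763 × 0.7156 = 1.262 mg/L
Convert: 1.262 mg/L × 1000 = 1262 µg/L

1262 µg/L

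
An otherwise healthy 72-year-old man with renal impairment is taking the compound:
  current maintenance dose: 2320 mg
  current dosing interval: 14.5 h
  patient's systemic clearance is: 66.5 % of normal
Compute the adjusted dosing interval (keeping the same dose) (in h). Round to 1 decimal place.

To keep the same average steady-state level, dosing rate must scale with clearance.
CL ratio = 66.5 / 100 = 0.6650
New interval (same dose) = 14.5 / 0.6650 = 21.80 h

21.8 h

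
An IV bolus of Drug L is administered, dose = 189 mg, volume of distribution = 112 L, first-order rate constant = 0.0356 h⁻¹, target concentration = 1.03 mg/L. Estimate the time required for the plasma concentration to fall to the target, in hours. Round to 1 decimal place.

C₀ = Dose / Vd = 189.0 / 112 = 1.688 mg/L
t = ln(C₀ / C) / k = ln(1.688 / 1.03) / 0.03560
  = ln(1.639) / 0.03560 = 0.4941 / 0.03560 = 13.88 h

13.9 h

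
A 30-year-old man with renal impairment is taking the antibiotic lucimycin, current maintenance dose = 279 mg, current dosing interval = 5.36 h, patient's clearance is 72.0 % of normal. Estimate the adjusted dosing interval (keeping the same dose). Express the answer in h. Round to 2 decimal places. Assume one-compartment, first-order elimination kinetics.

7.44 h

To keep the same average steady-state level, dosing rate must scale with clearance.
CL ratio = 72.0 / 100 = 0.7200
New interval (same dose) = 5.36 / 0.7200 = 7.444 h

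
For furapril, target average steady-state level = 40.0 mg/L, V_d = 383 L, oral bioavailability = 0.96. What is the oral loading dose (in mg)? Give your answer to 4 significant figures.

15960 mg

LD = Css × Vd / F = 40.0 × 383 / 0.96 = 15960 mg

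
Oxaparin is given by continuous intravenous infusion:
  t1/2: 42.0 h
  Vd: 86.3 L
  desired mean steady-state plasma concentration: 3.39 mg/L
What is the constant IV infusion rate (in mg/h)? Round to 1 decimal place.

4.8 mg/h

k = ln2 / t½ = 0.693147 / 42.0 = 0.01650 h⁻¹
CL = k × Vd = 0.01650 × 86.3 = 1.424 L/h
At steady state, infusion rate R₀ = Css × CL = 3.39 × 1.424 = 4.827 mg/h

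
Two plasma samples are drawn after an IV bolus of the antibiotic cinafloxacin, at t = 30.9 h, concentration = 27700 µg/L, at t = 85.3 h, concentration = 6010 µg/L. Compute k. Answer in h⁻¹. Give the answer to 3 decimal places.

k = ln(C₁/C₂) / (t₂ − t₁) = ln(27700/6010) / (85.3 − 30.9)
  = 1.528 / 54.40 = 0.02809 h⁻¹

0.028 h⁻¹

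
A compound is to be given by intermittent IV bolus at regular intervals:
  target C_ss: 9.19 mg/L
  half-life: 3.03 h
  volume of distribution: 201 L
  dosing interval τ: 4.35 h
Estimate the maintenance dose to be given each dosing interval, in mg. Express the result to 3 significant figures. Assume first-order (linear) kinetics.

1840 mg

k = ln2 / t½ = 0.693147 / 3.03 = 0.2288 h⁻¹
CL = k × Vd = 0.2288 × 201 = 45.99 L/h
At steady state, Dose/τ = Css × CL.
Dose = Css × CL × τ = 9.19 × 45.99 × 4.35 = 1839 mg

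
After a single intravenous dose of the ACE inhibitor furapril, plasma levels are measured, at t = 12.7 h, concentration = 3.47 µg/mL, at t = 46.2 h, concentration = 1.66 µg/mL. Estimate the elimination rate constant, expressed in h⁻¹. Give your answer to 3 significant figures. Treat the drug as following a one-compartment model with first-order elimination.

0.0220 h⁻¹

k = ln(C₁/C₂) / (t₂ − t₁) = ln(3.47/1.66) / (46.2 − 12.7)
  = 0.7373 / 33.50 = 0.02201 h⁻¹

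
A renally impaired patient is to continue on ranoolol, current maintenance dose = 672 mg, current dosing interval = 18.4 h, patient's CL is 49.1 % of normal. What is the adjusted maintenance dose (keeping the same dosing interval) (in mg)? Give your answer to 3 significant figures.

330 mg

To keep the same average steady-state level, dosing rate must scale with clearance.
CL ratio = 49.1 / 100 = 0.4910
New dose (same interval) = 672 × 0.4910 = 330.0 mg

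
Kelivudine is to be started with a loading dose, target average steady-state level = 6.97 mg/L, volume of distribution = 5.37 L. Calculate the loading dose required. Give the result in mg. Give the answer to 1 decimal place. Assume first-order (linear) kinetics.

LD = Css × Vd = 6.97 × 5.37 = 37.43 mg

37.4 mg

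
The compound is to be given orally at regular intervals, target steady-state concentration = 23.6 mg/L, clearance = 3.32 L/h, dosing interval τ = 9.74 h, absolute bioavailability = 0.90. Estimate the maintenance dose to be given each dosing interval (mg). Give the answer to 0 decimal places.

848 mg

At steady state, F × (Dose/τ) = Css × CL.
Dose = Css × CL × τ / F = 23.6 × 3.320 × 9.74 / 0.90 = 847.9 mg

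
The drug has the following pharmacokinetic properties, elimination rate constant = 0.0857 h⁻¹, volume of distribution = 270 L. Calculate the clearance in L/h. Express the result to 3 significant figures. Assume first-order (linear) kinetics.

CL = k × Vd = 0.0857 × 270 = 23.14 L/h

23.1 L/h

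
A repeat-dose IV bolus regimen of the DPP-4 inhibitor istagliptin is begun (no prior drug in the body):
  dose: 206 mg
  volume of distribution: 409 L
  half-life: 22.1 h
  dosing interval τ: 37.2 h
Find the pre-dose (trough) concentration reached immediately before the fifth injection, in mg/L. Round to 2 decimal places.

C₀ per dose = Dose / Vd = 206 / 409 = 0.5037 mg/L
k = ln2 / t½ = 0.693147 / 22.1 = 0.03136 h⁻¹
Fraction remaining after one interval: r = e^(−kτ) = e^(−0.03136 × 37.2) = 0.3114
Before dose 5, 4 doses have been given (aged 1τ, 2τ, 3τ, 4τ).
C_trough = C₀ × (r + r² + … + r^4) = C₀ × r(1−r^4)/(1−r)
        = 0.5037 × 0.3114 × (1 − 0.009403) / (1 − 0.3114) = 0.2256 mg/L

0.23 mg/L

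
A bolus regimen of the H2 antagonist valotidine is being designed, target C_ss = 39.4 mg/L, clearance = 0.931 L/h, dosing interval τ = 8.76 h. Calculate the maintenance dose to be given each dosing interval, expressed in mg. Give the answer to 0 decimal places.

At steady state, Dose/τ = Css × CL.
Dose = Css × CL × τ = 39.4 × 0.9310 × 8.76 = 321.3 mg

321 mg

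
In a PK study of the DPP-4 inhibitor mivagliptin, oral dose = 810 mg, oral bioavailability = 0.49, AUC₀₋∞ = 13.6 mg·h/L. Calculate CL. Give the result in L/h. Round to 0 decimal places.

29 L/h

CL = F·Dose / AUC = 0.49 × 810 / 13.6 = 29.18 L/h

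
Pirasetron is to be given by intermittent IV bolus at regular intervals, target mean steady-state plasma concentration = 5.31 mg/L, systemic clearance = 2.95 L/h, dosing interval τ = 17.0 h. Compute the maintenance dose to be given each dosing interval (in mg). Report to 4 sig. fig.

At steady state, Dose/τ = Css × CL.
Dose = Css × CL × τ = 5.31 × 2.950 × 17.0 = 266.3 mg

266.3 mg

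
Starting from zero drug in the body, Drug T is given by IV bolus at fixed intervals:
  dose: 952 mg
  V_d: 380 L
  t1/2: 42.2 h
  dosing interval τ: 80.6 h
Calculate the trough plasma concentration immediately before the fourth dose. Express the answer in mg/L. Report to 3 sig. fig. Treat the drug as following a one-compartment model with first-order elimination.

C₀ per dose = Dose / Vd = 952 / 380 = 2.505 mg/L
k = ln2 / t½ = 0.693147 / 42.2 = 0.01643 h⁻¹
Fraction remaining after one interval: r = e^(−kτ) = e^(−0.01643 × 80.6) = 0.2660
Before dose 4, 3 doses have been given (aged 1τ, 2τ, 3τ).
C_trough = C₀ × (r + r² + … + r^3) = C₀ × r(1−r^3)/(1−r)
        = 2.505 × 0.2660 × (1 − 0.01882) / (1 − 0.2660) = 0.8907 mg/L

0.891 mg/L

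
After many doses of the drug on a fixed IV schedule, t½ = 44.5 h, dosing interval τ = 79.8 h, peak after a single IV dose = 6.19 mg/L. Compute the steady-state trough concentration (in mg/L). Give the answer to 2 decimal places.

k = ln2 / t½ = 0.693147 / 44.5 = 0.01558 h⁻¹
e^(−kτ) = e^(−0.01558 × 79.8) = 0.2884
Accumulation ratio R = 1 / (1 − e^(−kτ)) = 1 / (1 − 0.2884) = 1.405
Steady-state trough = C₀ × R × e^(−kτ) = 6.19 × 1.405 × 0.2884 = 2.508 mg/L

2.51 mg/L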